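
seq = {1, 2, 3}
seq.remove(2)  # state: {1, 3}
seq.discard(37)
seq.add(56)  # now {1, 3, 56}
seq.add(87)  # {1, 3, 56, 87}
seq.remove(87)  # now {1, 3, 56}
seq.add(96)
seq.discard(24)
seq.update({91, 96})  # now {1, 3, 56, 91, 96}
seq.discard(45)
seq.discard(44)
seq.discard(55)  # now {1, 3, 56, 91, 96}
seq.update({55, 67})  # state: {1, 3, 55, 56, 67, 91, 96}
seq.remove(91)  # {1, 3, 55, 56, 67, 96}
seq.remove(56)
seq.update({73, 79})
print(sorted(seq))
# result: [1, 3, 55, 67, 73, 79, 96]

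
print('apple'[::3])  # al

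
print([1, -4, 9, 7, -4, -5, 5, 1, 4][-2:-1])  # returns [1]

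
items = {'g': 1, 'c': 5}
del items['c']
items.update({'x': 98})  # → {'g': 1, 'x': 98}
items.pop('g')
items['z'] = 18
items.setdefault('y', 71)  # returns 71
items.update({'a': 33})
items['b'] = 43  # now {'x': 98, 'z': 18, 'y': 71, 'a': 33, 'b': 43}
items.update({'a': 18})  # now {'x': 98, 'z': 18, 'y': 71, 'a': 18, 'b': 43}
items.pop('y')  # 71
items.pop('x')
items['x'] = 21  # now {'z': 18, 'a': 18, 'b': 43, 'x': 21}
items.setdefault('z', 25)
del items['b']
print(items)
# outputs {'z': 18, 'a': 18, 'x': 21}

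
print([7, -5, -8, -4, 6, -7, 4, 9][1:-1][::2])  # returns [-5, -4, -7]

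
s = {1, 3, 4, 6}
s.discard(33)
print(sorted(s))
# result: [1, 3, 4, 6]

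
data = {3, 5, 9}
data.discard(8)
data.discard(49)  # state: {3, 5, 9}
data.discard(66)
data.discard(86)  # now {3, 5, 9}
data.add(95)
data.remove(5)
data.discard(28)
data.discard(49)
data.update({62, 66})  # {3, 9, 62, 66, 95}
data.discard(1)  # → {3, 9, 62, 66, 95}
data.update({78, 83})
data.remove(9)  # {3, 62, 66, 78, 83, 95}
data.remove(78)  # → {3, 62, 66, 83, 95}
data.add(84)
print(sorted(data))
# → [3, 62, 66, 83, 84, 95]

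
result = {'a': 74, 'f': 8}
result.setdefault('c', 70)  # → 70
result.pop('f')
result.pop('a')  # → 74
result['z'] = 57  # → {'c': 70, 'z': 57}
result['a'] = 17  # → {'c': 70, 'z': 57, 'a': 17}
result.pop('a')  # 17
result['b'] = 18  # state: {'c': 70, 'z': 57, 'b': 18}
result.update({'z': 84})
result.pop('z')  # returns 84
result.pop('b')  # 18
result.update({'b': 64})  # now {'c': 70, 'b': 64}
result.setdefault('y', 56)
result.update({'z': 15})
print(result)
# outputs {'c': 70, 'b': 64, 'y': 56, 'z': 15}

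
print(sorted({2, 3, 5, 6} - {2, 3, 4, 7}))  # [5, 6]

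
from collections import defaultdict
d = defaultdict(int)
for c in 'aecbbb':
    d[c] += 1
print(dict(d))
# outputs {'a': 1, 'e': 1, 'c': 1, 'b': 3}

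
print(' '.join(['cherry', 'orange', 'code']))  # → cherry orange code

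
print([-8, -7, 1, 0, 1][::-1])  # [1, 0, 1, -7, -8]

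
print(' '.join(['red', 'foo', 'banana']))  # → red foo banana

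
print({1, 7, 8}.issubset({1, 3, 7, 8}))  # True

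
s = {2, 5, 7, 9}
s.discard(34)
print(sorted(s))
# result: [2, 5, 7, 9]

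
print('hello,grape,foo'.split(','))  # ['hello', 'grape', 'foo']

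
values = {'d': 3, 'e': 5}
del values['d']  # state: {'e': 5}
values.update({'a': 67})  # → {'e': 5, 'a': 67}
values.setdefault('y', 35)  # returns 35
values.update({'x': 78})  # {'e': 5, 'a': 67, 'y': 35, 'x': 78}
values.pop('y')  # 35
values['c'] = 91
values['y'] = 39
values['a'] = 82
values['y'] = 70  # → {'e': 5, 'a': 82, 'x': 78, 'c': 91, 'y': 70}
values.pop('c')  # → 91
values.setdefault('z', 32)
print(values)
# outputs {'e': 5, 'a': 82, 'x': 78, 'y': 70, 'z': 32}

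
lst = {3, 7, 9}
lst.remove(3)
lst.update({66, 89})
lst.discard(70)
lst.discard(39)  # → {7, 9, 66, 89}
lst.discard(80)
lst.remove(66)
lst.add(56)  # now {7, 9, 56, 89}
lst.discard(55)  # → {7, 9, 56, 89}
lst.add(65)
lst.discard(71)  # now {7, 9, 56, 65, 89}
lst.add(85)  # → {7, 9, 56, 65, 85, 89}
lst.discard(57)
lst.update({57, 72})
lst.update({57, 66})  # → {7, 9, 56, 57, 65, 66, 72, 85, 89}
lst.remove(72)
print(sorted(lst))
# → [7, 9, 56, 57, 65, 66, 85, 89]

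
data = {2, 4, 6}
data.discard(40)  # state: {2, 4, 6}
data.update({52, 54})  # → {2, 4, 6, 52, 54}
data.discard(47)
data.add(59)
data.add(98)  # {2, 4, 6, 52, 54, 59, 98}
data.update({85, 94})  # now {2, 4, 6, 52, 54, 59, 85, 94, 98}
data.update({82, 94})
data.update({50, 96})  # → {2, 4, 6, 50, 52, 54, 59, 82, 85, 94, 96, 98}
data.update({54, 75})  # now {2, 4, 6, 50, 52, 54, 59, 75, 82, 85, 94, 96, 98}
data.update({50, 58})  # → {2, 4, 6, 50, 52, 54, 58, 59, 75, 82, 85, 94, 96, 98}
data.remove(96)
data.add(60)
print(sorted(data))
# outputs [2, 4, 6, 50, 52, 54, 58, 59, 60, 75, 82, 85, 94, 98]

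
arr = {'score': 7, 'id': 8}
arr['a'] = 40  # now {'score': 7, 'id': 8, 'a': 40}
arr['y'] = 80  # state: {'score': 7, 'id': 8, 'a': 40, 'y': 80}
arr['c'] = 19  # {'score': 7, 'id': 8, 'a': 40, 'y': 80, 'c': 19}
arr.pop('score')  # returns 7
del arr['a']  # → {'id': 8, 'y': 80, 'c': 19}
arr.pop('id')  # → 8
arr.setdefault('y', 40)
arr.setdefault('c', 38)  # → 19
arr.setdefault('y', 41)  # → 80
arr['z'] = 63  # {'y': 80, 'c': 19, 'z': 63}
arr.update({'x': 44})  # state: {'y': 80, 'c': 19, 'z': 63, 'x': 44}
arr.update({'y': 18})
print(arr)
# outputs {'y': 18, 'c': 19, 'z': 63, 'x': 44}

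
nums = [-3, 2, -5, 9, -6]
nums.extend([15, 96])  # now [-3, 2, -5, 9, -6, 15, 96]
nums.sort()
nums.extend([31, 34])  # [-6, -5, -3, 2, 9, 15, 96, 31, 34]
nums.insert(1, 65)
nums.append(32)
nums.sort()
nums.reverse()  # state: [96, 65, 34, 32, 31, 15, 9, 2, -3, -5, -6]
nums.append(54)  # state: [96, 65, 34, 32, 31, 15, 9, 2, -3, -5, -6, 54]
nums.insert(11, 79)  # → [96, 65, 34, 32, 31, 15, 9, 2, -3, -5, -6, 79, 54]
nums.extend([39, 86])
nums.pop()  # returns 86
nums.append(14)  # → [96, 65, 34, 32, 31, 15, 9, 2, -3, -5, -6, 79, 54, 39, 14]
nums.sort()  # [-6, -5, -3, 2, 9, 14, 15, 31, 32, 34, 39, 54, 65, 79, 96]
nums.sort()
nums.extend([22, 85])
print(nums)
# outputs [-6, -5, -3, 2, 9, 14, 15, 31, 32, 34, 39, 54, 65, 79, 96, 22, 85]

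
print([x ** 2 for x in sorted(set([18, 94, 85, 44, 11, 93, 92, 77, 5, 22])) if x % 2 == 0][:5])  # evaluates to [324, 484, 1936, 8464, 8836]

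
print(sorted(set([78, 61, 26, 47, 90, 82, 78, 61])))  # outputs [26, 47, 61, 78, 82, 90]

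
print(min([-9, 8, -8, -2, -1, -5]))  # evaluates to -9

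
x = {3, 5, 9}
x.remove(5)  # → {3, 9}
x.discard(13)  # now {3, 9}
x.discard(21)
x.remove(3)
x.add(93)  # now {9, 93}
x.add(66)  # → {9, 66, 93}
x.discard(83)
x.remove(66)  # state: {9, 93}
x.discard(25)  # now {9, 93}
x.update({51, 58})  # {9, 51, 58, 93}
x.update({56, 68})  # {9, 51, 56, 58, 68, 93}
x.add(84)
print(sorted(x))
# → [9, 51, 56, 58, 68, 84, 93]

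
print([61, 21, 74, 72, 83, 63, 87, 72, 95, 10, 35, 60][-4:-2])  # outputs [95, 10]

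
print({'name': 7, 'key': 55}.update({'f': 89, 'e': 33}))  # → None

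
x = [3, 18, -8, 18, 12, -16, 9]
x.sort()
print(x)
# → [-16, -8, 3, 9, 12, 18, 18]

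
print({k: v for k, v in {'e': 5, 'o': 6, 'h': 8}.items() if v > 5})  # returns {'o': 6, 'h': 8}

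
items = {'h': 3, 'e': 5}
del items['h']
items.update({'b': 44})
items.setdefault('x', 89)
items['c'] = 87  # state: {'e': 5, 'b': 44, 'x': 89, 'c': 87}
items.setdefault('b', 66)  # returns 44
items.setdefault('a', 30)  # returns 30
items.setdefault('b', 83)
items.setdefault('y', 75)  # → 75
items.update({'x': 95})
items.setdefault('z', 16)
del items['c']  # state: {'e': 5, 'b': 44, 'x': 95, 'a': 30, 'y': 75, 'z': 16}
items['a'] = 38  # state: {'e': 5, 'b': 44, 'x': 95, 'a': 38, 'y': 75, 'z': 16}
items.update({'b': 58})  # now {'e': 5, 'b': 58, 'x': 95, 'a': 38, 'y': 75, 'z': 16}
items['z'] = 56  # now {'e': 5, 'b': 58, 'x': 95, 'a': 38, 'y': 75, 'z': 56}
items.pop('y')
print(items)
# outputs {'e': 5, 'b': 58, 'x': 95, 'a': 38, 'z': 56}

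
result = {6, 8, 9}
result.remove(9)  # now {6, 8}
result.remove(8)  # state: {6}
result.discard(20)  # {6}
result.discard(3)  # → {6}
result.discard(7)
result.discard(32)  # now {6}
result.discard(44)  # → {6}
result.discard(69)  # {6}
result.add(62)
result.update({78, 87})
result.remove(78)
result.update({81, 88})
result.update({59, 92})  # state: {6, 59, 62, 81, 87, 88, 92}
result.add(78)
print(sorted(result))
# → [6, 59, 62, 78, 81, 87, 88, 92]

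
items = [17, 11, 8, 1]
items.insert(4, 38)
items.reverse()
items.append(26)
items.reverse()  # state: [26, 17, 11, 8, 1, 38]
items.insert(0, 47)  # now [47, 26, 17, 11, 8, 1, 38]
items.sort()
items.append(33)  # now [1, 8, 11, 17, 26, 38, 47, 33]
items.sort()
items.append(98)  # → [1, 8, 11, 17, 26, 33, 38, 47, 98]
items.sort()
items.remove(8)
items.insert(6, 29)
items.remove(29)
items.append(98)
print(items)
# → [1, 11, 17, 26, 33, 38, 47, 98, 98]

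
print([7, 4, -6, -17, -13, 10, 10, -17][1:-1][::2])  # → [4, -17, 10]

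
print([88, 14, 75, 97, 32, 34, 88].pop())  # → 88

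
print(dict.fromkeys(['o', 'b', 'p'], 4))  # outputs {'o': 4, 'b': 4, 'p': 4}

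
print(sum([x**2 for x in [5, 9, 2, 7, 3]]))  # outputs 168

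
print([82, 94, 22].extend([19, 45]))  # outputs None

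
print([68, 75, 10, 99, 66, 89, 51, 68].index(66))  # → 4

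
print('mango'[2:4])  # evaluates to ng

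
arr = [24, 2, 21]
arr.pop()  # 21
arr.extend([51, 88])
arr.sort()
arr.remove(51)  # [2, 24, 88]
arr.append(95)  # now [2, 24, 88, 95]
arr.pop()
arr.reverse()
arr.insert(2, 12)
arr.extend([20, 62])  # [88, 24, 12, 2, 20, 62]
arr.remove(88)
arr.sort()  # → [2, 12, 20, 24, 62]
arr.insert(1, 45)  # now [2, 45, 12, 20, 24, 62]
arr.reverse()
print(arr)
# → [62, 24, 20, 12, 45, 2]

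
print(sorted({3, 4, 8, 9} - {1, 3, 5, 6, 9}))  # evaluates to [4, 8]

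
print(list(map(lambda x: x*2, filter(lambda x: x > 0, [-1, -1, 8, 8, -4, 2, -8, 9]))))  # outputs [16, 16, 4, 18]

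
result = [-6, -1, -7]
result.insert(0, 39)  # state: [39, -6, -1, -7]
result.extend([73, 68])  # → [39, -6, -1, -7, 73, 68]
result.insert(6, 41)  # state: [39, -6, -1, -7, 73, 68, 41]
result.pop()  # 41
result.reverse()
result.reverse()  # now [39, -6, -1, -7, 73, 68]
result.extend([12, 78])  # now [39, -6, -1, -7, 73, 68, 12, 78]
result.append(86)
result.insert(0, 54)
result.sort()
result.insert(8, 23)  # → [-7, -6, -1, 12, 39, 54, 68, 73, 23, 78, 86]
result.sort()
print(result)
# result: [-7, -6, -1, 12, 23, 39, 54, 68, 73, 78, 86]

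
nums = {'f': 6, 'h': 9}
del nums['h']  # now {'f': 6}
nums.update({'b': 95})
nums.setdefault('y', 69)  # 69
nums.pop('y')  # 69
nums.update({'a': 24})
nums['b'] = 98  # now {'f': 6, 'b': 98, 'a': 24}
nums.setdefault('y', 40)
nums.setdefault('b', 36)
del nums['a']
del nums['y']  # {'f': 6, 'b': 98}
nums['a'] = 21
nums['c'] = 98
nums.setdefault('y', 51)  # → 51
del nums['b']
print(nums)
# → {'f': 6, 'a': 21, 'c': 98, 'y': 51}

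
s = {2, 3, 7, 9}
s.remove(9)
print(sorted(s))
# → [2, 3, 7]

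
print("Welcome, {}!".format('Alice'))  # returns Welcome, Alice!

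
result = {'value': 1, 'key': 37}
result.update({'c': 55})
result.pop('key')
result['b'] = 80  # {'value': 1, 'c': 55, 'b': 80}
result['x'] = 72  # {'value': 1, 'c': 55, 'b': 80, 'x': 72}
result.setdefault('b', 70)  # 80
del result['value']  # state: {'c': 55, 'b': 80, 'x': 72}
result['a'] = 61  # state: {'c': 55, 'b': 80, 'x': 72, 'a': 61}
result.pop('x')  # 72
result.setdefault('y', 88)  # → 88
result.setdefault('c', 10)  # 55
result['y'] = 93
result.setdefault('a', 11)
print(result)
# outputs {'c': 55, 'b': 80, 'a': 61, 'y': 93}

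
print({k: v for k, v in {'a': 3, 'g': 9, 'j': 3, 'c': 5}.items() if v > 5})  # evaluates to {'g': 9}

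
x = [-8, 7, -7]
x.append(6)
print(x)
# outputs [-8, 7, -7, 6]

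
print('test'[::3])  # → tt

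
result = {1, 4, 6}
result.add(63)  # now {1, 4, 6, 63}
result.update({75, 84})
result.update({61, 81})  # {1, 4, 6, 61, 63, 75, 81, 84}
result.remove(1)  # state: {4, 6, 61, 63, 75, 81, 84}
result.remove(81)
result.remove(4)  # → {6, 61, 63, 75, 84}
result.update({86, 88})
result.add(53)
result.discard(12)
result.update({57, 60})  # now {6, 53, 57, 60, 61, 63, 75, 84, 86, 88}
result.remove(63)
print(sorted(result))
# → [6, 53, 57, 60, 61, 75, 84, 86, 88]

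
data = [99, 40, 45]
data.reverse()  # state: [45, 40, 99]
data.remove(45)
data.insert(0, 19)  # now [19, 40, 99]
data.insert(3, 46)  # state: [19, 40, 99, 46]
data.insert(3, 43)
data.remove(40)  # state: [19, 99, 43, 46]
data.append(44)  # [19, 99, 43, 46, 44]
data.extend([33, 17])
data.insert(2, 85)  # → [19, 99, 85, 43, 46, 44, 33, 17]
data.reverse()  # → [17, 33, 44, 46, 43, 85, 99, 19]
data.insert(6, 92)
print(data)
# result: [17, 33, 44, 46, 43, 85, 92, 99, 19]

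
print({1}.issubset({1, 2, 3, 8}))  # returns True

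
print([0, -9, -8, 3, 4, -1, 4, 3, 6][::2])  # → [0, -8, 4, 4, 6]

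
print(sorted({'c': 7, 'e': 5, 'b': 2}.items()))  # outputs [('b', 2), ('c', 7), ('e', 5)]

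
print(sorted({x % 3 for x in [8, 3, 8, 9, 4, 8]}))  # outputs [0, 1, 2]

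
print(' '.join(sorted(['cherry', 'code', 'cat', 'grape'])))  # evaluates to cat cherry code grape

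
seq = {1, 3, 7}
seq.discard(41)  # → {1, 3, 7}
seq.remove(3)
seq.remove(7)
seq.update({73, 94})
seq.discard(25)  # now {1, 73, 94}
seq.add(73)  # {1, 73, 94}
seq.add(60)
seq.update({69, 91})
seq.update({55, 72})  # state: {1, 55, 60, 69, 72, 73, 91, 94}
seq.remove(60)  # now {1, 55, 69, 72, 73, 91, 94}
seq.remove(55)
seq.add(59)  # {1, 59, 69, 72, 73, 91, 94}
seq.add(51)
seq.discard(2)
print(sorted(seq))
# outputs [1, 51, 59, 69, 72, 73, 91, 94]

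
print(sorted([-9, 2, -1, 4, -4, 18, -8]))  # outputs [-9, -8, -4, -1, 2, 4, 18]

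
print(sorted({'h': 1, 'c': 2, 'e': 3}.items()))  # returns [('c', 2), ('e', 3), ('h', 1)]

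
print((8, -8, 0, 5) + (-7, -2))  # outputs (8, -8, 0, 5, -7, -2)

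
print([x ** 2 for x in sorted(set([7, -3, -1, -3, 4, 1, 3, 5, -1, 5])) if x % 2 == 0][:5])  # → [16]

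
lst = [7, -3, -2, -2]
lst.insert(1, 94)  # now [7, 94, -3, -2, -2]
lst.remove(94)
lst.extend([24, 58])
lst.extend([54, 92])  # [7, -3, -2, -2, 24, 58, 54, 92]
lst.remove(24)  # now [7, -3, -2, -2, 58, 54, 92]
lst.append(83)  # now [7, -3, -2, -2, 58, 54, 92, 83]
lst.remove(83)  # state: [7, -3, -2, -2, 58, 54, 92]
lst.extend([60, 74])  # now [7, -3, -2, -2, 58, 54, 92, 60, 74]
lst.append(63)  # [7, -3, -2, -2, 58, 54, 92, 60, 74, 63]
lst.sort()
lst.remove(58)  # [-3, -2, -2, 7, 54, 60, 63, 74, 92]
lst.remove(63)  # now [-3, -2, -2, 7, 54, 60, 74, 92]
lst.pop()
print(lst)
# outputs [-3, -2, -2, 7, 54, 60, 74]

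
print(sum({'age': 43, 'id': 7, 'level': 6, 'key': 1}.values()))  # 57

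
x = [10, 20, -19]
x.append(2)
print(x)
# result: [10, 20, -19, 2]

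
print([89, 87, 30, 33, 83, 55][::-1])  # [55, 83, 33, 30, 87, 89]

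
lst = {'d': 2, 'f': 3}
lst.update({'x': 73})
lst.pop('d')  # 2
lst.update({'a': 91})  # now {'f': 3, 'x': 73, 'a': 91}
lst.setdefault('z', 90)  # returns 90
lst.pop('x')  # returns 73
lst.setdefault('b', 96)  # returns 96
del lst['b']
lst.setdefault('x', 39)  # 39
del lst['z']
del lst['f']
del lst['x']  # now {'a': 91}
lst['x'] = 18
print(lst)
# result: {'a': 91, 'x': 18}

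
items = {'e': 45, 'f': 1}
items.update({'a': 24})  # {'e': 45, 'f': 1, 'a': 24}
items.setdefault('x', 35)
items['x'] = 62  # {'e': 45, 'f': 1, 'a': 24, 'x': 62}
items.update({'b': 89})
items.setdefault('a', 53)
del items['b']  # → {'e': 45, 'f': 1, 'a': 24, 'x': 62}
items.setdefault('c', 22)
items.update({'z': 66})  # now {'e': 45, 'f': 1, 'a': 24, 'x': 62, 'c': 22, 'z': 66}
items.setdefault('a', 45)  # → 24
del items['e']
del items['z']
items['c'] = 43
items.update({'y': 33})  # {'f': 1, 'a': 24, 'x': 62, 'c': 43, 'y': 33}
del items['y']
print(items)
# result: {'f': 1, 'a': 24, 'x': 62, 'c': 43}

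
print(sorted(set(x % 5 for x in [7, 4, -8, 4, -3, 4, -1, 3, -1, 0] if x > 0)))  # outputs [2, 3, 4]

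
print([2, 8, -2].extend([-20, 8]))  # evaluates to None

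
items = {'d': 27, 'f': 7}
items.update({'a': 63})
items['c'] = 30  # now {'d': 27, 'f': 7, 'a': 63, 'c': 30}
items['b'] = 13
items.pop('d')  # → 27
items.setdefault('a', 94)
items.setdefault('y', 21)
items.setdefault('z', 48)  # 48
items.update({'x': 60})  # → {'f': 7, 'a': 63, 'c': 30, 'b': 13, 'y': 21, 'z': 48, 'x': 60}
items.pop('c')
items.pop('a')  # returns 63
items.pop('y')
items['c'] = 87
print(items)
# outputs {'f': 7, 'b': 13, 'z': 48, 'x': 60, 'c': 87}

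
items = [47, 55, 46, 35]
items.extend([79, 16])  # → [47, 55, 46, 35, 79, 16]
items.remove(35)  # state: [47, 55, 46, 79, 16]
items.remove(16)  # [47, 55, 46, 79]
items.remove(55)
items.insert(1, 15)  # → [47, 15, 46, 79]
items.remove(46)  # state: [47, 15, 79]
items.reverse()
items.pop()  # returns 47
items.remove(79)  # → [15]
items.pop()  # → 15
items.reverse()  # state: []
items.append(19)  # [19]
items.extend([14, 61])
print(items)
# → [19, 14, 61]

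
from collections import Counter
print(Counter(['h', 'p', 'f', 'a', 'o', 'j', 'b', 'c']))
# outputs Counter({'h': 1, 'p': 1, 'f': 1, 'a': 1, 'o': 1, 'j': 1, 'b': 1, 'c': 1})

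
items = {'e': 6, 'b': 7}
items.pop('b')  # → 7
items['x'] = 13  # {'e': 6, 'x': 13}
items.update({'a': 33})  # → {'e': 6, 'x': 13, 'a': 33}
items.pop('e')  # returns 6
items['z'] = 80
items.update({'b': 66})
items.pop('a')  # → 33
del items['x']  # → {'z': 80, 'b': 66}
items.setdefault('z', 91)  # 80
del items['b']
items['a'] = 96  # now {'z': 80, 'a': 96}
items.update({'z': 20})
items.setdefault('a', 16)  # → 96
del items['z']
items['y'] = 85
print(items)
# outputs {'a': 96, 'y': 85}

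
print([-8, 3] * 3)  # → [-8, 3, -8, 3, -8, 3]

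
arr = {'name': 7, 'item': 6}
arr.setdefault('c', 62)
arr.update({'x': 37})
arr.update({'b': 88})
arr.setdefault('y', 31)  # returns 31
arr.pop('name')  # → 7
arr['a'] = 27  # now {'item': 6, 'c': 62, 'x': 37, 'b': 88, 'y': 31, 'a': 27}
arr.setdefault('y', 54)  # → 31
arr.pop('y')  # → 31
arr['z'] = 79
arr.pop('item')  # 6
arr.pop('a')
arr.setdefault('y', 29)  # 29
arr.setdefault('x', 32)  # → 37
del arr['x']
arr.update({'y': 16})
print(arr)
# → {'c': 62, 'b': 88, 'z': 79, 'y': 16}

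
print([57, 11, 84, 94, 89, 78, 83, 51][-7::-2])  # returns [11]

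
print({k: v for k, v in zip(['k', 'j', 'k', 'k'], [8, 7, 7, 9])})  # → {'k': 9, 'j': 7}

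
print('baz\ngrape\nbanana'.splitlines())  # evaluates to ['baz', 'grape', 'banana']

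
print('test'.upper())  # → TEST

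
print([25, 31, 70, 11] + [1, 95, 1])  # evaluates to [25, 31, 70, 11, 1, 95, 1]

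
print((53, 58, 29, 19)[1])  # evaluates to 58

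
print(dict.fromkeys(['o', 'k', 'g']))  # {'o': None, 'k': None, 'g': None}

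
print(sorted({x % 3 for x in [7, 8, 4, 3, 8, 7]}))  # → [0, 1, 2]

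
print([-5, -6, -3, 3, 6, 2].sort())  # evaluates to None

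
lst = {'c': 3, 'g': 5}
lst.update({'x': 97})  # {'c': 3, 'g': 5, 'x': 97}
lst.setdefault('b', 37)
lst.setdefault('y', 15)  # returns 15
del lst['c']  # {'g': 5, 'x': 97, 'b': 37, 'y': 15}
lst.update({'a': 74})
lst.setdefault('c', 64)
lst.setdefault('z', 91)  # 91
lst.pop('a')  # 74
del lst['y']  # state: {'g': 5, 'x': 97, 'b': 37, 'c': 64, 'z': 91}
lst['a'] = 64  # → {'g': 5, 'x': 97, 'b': 37, 'c': 64, 'z': 91, 'a': 64}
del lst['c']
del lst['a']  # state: {'g': 5, 'x': 97, 'b': 37, 'z': 91}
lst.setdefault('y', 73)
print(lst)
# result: {'g': 5, 'x': 97, 'b': 37, 'z': 91, 'y': 73}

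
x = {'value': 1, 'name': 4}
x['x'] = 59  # {'value': 1, 'name': 4, 'x': 59}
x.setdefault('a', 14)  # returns 14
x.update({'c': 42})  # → {'value': 1, 'name': 4, 'x': 59, 'a': 14, 'c': 42}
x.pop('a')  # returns 14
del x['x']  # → {'value': 1, 'name': 4, 'c': 42}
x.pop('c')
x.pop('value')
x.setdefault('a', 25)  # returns 25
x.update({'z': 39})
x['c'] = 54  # {'name': 4, 'a': 25, 'z': 39, 'c': 54}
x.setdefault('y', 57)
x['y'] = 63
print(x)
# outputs {'name': 4, 'a': 25, 'z': 39, 'c': 54, 'y': 63}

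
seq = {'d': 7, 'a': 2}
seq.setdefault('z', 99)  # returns 99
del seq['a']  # {'d': 7, 'z': 99}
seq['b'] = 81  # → {'d': 7, 'z': 99, 'b': 81}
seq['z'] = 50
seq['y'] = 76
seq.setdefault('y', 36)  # 76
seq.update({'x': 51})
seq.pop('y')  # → 76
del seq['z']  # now {'d': 7, 'b': 81, 'x': 51}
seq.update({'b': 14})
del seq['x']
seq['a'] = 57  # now {'d': 7, 'b': 14, 'a': 57}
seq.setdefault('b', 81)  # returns 14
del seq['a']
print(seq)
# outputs {'d': 7, 'b': 14}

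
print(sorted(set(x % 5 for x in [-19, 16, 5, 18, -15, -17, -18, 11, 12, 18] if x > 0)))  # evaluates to [0, 1, 2, 3]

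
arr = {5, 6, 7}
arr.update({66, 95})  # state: {5, 6, 7, 66, 95}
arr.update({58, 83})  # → {5, 6, 7, 58, 66, 83, 95}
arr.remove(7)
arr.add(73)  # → {5, 6, 58, 66, 73, 83, 95}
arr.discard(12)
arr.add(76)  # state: {5, 6, 58, 66, 73, 76, 83, 95}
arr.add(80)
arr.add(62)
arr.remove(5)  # {6, 58, 62, 66, 73, 76, 80, 83, 95}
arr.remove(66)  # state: {6, 58, 62, 73, 76, 80, 83, 95}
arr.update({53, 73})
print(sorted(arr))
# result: [6, 53, 58, 62, 73, 76, 80, 83, 95]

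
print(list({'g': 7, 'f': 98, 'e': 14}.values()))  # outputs [7, 98, 14]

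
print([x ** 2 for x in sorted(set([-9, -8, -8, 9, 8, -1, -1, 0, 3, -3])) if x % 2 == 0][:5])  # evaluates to [64, 0, 64]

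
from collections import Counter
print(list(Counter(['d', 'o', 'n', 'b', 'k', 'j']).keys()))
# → ['d', 'o', 'n', 'b', 'k', 'j']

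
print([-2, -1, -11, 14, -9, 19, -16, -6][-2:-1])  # [-16]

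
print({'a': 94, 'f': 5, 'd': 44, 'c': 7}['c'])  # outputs 7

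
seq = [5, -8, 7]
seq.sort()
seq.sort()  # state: [-8, 5, 7]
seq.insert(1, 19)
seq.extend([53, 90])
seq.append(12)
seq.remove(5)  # [-8, 19, 7, 53, 90, 12]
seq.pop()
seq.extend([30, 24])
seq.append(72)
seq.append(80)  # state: [-8, 19, 7, 53, 90, 30, 24, 72, 80]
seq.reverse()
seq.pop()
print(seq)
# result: [80, 72, 24, 30, 90, 53, 7, 19]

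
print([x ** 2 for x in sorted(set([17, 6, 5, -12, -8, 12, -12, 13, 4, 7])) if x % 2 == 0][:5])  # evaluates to [144, 64, 16, 36, 144]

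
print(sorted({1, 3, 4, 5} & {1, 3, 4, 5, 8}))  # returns [1, 3, 4, 5]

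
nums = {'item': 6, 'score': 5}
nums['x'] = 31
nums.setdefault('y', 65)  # 65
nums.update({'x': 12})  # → {'item': 6, 'score': 5, 'x': 12, 'y': 65}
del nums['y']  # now {'item': 6, 'score': 5, 'x': 12}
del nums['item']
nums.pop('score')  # 5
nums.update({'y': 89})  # {'x': 12, 'y': 89}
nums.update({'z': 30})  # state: {'x': 12, 'y': 89, 'z': 30}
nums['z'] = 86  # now {'x': 12, 'y': 89, 'z': 86}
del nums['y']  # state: {'x': 12, 'z': 86}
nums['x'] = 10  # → {'x': 10, 'z': 86}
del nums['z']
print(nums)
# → {'x': 10}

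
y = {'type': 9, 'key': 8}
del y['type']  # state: {'key': 8}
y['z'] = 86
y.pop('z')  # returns 86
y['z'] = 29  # {'key': 8, 'z': 29}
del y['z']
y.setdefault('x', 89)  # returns 89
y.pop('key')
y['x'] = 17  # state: {'x': 17}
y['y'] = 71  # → {'x': 17, 'y': 71}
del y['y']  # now {'x': 17}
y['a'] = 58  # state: {'x': 17, 'a': 58}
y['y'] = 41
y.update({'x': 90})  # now {'x': 90, 'a': 58, 'y': 41}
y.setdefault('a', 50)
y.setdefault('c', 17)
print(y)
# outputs {'x': 90, 'a': 58, 'y': 41, 'c': 17}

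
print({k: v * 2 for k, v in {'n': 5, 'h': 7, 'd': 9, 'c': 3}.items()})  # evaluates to {'n': 10, 'h': 14, 'd': 18, 'c': 6}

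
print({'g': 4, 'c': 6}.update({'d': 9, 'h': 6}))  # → None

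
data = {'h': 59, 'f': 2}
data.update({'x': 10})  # {'h': 59, 'f': 2, 'x': 10}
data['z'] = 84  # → {'h': 59, 'f': 2, 'x': 10, 'z': 84}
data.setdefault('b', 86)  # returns 86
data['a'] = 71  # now {'h': 59, 'f': 2, 'x': 10, 'z': 84, 'b': 86, 'a': 71}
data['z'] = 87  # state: {'h': 59, 'f': 2, 'x': 10, 'z': 87, 'b': 86, 'a': 71}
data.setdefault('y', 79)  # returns 79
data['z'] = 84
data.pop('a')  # 71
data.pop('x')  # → 10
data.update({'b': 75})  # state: {'h': 59, 'f': 2, 'z': 84, 'b': 75, 'y': 79}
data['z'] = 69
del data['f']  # {'h': 59, 'z': 69, 'b': 75, 'y': 79}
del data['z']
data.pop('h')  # 59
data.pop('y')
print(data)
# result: {'b': 75}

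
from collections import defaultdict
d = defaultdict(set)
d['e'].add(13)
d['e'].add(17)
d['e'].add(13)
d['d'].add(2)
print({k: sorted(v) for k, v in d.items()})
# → {'e': [13, 17], 'd': [2]}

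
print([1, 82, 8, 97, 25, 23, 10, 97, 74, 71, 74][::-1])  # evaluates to [74, 71, 74, 97, 10, 23, 25, 97, 8, 82, 1]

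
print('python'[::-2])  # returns nhy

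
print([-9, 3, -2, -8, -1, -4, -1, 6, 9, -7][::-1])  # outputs [-7, 9, 6, -1, -4, -1, -8, -2, 3, -9]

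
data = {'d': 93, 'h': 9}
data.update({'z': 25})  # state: {'d': 93, 'h': 9, 'z': 25}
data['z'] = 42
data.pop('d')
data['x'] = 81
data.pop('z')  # 42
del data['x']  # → {'h': 9}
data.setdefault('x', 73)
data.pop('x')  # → 73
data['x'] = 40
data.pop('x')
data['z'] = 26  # {'h': 9, 'z': 26}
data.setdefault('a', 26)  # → 26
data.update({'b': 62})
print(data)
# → {'h': 9, 'z': 26, 'a': 26, 'b': 62}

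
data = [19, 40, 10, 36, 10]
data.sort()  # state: [10, 10, 19, 36, 40]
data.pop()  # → 40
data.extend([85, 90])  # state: [10, 10, 19, 36, 85, 90]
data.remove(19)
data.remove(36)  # [10, 10, 85, 90]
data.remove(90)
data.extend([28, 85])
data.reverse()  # [85, 28, 85, 10, 10]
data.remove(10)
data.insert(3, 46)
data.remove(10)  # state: [85, 28, 85, 46]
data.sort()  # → [28, 46, 85, 85]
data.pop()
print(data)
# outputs [28, 46, 85]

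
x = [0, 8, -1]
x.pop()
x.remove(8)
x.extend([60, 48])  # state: [0, 60, 48]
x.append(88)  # [0, 60, 48, 88]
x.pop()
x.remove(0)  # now [60, 48]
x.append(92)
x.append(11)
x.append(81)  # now [60, 48, 92, 11, 81]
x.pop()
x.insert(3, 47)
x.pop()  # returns 11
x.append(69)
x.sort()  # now [47, 48, 60, 69, 92]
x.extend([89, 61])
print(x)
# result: [47, 48, 60, 69, 92, 89, 61]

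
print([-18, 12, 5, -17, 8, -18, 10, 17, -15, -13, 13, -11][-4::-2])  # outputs [-15, 10, 8, 5, -18]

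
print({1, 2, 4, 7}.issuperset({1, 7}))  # True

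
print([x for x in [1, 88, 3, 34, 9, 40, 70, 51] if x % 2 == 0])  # [88, 34, 40, 70]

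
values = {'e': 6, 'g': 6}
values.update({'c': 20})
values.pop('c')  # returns 20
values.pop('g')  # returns 6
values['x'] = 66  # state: {'e': 6, 'x': 66}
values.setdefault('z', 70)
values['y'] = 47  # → {'e': 6, 'x': 66, 'z': 70, 'y': 47}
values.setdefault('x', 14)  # 66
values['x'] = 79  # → {'e': 6, 'x': 79, 'z': 70, 'y': 47}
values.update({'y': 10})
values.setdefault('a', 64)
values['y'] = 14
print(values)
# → {'e': 6, 'x': 79, 'z': 70, 'y': 14, 'a': 64}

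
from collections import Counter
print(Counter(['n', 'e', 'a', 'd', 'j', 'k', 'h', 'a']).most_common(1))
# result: [('a', 2)]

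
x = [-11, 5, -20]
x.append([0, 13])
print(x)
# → [-11, 5, -20, [0, 13]]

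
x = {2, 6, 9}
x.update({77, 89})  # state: {2, 6, 9, 77, 89}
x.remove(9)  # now {2, 6, 77, 89}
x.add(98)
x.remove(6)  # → {2, 77, 89, 98}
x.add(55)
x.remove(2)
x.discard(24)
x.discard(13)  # {55, 77, 89, 98}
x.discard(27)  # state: {55, 77, 89, 98}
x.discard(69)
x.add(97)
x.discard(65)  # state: {55, 77, 89, 97, 98}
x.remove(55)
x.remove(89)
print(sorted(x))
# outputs [77, 97, 98]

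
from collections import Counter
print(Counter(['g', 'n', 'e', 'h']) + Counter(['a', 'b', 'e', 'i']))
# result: Counter({'e': 2, 'g': 1, 'n': 1, 'h': 1, 'a': 1, 'b': 1, 'i': 1})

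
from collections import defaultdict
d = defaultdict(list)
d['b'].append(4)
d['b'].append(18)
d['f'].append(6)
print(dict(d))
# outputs {'b': [4, 18], 'f': [6]}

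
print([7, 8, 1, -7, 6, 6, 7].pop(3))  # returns -7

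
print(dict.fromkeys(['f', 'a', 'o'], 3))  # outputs {'f': 3, 'a': 3, 'o': 3}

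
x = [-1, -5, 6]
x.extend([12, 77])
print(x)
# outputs [-1, -5, 6, 12, 77]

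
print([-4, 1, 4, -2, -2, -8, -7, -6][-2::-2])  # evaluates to [-7, -2, 4, -4]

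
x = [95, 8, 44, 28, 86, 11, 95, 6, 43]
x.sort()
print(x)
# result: [6, 8, 11, 28, 43, 44, 86, 95, 95]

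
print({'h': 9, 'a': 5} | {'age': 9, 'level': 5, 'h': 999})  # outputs {'h': 999, 'a': 5, 'age': 9, 'level': 5}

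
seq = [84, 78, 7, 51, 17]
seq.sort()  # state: [7, 17, 51, 78, 84]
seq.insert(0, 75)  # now [75, 7, 17, 51, 78, 84]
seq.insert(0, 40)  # [40, 75, 7, 17, 51, 78, 84]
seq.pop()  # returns 84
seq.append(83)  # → [40, 75, 7, 17, 51, 78, 83]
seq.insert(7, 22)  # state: [40, 75, 7, 17, 51, 78, 83, 22]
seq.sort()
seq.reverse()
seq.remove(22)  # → [83, 78, 75, 51, 40, 17, 7]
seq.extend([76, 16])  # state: [83, 78, 75, 51, 40, 17, 7, 76, 16]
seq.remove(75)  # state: [83, 78, 51, 40, 17, 7, 76, 16]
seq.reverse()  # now [16, 76, 7, 17, 40, 51, 78, 83]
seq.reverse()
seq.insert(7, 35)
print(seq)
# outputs [83, 78, 51, 40, 17, 7, 76, 35, 16]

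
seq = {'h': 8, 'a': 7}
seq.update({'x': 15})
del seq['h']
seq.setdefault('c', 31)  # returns 31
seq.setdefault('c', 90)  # 31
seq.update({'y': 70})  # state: {'a': 7, 'x': 15, 'c': 31, 'y': 70}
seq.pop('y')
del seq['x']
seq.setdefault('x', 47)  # 47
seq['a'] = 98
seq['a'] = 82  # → {'a': 82, 'c': 31, 'x': 47}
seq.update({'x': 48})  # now {'a': 82, 'c': 31, 'x': 48}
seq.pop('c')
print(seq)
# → {'a': 82, 'x': 48}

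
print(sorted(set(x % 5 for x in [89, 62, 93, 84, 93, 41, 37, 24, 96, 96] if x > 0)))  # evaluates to [1, 2, 3, 4]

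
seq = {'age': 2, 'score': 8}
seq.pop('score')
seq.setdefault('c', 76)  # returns 76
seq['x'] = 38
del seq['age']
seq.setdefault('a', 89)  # 89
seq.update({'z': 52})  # {'c': 76, 'x': 38, 'a': 89, 'z': 52}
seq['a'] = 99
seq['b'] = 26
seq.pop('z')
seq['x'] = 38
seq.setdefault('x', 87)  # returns 38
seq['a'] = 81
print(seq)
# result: {'c': 76, 'x': 38, 'a': 81, 'b': 26}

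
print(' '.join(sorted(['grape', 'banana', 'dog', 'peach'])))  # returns banana dog grape peach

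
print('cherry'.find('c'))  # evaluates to 0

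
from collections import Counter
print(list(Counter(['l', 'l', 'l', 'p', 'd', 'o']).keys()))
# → ['l', 'p', 'd', 'o']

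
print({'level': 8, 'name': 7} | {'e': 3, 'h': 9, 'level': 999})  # {'level': 999, 'name': 7, 'e': 3, 'h': 9}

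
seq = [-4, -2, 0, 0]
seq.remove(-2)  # [-4, 0, 0]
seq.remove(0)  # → [-4, 0]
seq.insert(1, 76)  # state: [-4, 76, 0]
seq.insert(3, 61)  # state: [-4, 76, 0, 61]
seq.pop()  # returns 61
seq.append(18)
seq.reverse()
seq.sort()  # [-4, 0, 18, 76]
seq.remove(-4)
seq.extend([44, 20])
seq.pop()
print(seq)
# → [0, 18, 76, 44]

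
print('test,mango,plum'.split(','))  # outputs ['test', 'mango', 'plum']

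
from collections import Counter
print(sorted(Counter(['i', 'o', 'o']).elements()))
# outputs ['i', 'o', 'o']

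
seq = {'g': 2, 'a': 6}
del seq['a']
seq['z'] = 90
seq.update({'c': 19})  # {'g': 2, 'z': 90, 'c': 19}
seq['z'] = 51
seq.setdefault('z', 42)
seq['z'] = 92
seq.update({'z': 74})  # {'g': 2, 'z': 74, 'c': 19}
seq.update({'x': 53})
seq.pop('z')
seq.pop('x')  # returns 53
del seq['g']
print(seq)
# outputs {'c': 19}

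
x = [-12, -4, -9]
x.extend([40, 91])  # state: [-12, -4, -9, 40, 91]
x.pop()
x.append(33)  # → [-12, -4, -9, 40, 33]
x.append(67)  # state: [-12, -4, -9, 40, 33, 67]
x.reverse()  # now [67, 33, 40, -9, -4, -12]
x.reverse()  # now [-12, -4, -9, 40, 33, 67]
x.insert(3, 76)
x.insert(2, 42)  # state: [-12, -4, 42, -9, 76, 40, 33, 67]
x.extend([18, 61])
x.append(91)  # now [-12, -4, 42, -9, 76, 40, 33, 67, 18, 61, 91]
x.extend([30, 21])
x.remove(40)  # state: [-12, -4, 42, -9, 76, 33, 67, 18, 61, 91, 30, 21]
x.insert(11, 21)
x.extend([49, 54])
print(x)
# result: [-12, -4, 42, -9, 76, 33, 67, 18, 61, 91, 30, 21, 21, 49, 54]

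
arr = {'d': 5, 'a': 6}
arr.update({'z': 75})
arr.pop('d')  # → 5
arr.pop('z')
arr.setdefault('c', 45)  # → 45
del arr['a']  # {'c': 45}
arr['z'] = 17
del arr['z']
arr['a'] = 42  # {'c': 45, 'a': 42}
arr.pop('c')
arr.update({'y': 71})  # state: {'a': 42, 'y': 71}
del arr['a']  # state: {'y': 71}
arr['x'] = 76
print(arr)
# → {'y': 71, 'x': 76}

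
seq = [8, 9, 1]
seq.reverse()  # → [1, 9, 8]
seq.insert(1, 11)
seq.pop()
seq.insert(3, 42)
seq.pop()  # 42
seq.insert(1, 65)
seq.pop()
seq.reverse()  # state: [11, 65, 1]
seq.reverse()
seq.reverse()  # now [11, 65, 1]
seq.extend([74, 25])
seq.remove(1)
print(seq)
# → [11, 65, 74, 25]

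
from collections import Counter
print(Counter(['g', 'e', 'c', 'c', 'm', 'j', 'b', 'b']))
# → Counter({'c': 2, 'b': 2, 'g': 1, 'e': 1, 'm': 1, 'j': 1})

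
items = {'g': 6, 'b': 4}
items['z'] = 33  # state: {'g': 6, 'b': 4, 'z': 33}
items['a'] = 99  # {'g': 6, 'b': 4, 'z': 33, 'a': 99}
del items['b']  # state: {'g': 6, 'z': 33, 'a': 99}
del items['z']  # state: {'g': 6, 'a': 99}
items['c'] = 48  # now {'g': 6, 'a': 99, 'c': 48}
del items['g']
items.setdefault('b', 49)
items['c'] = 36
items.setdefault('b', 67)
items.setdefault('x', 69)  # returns 69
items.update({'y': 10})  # {'a': 99, 'c': 36, 'b': 49, 'x': 69, 'y': 10}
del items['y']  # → {'a': 99, 'c': 36, 'b': 49, 'x': 69}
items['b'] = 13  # {'a': 99, 'c': 36, 'b': 13, 'x': 69}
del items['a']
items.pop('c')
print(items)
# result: {'b': 13, 'x': 69}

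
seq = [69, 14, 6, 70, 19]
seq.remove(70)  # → [69, 14, 6, 19]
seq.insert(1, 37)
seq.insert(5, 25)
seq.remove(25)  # [69, 37, 14, 6, 19]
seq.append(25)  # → [69, 37, 14, 6, 19, 25]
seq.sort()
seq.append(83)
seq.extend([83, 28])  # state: [6, 14, 19, 25, 37, 69, 83, 83, 28]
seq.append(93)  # [6, 14, 19, 25, 37, 69, 83, 83, 28, 93]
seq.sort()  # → [6, 14, 19, 25, 28, 37, 69, 83, 83, 93]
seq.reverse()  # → [93, 83, 83, 69, 37, 28, 25, 19, 14, 6]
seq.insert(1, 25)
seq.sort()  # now [6, 14, 19, 25, 25, 28, 37, 69, 83, 83, 93]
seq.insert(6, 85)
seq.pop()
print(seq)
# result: [6, 14, 19, 25, 25, 28, 85, 37, 69, 83, 83]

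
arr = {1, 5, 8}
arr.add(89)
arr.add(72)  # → {1, 5, 8, 72, 89}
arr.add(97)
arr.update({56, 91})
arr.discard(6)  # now {1, 5, 8, 56, 72, 89, 91, 97}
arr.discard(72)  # {1, 5, 8, 56, 89, 91, 97}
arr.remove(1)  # {5, 8, 56, 89, 91, 97}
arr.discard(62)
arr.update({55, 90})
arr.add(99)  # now {5, 8, 55, 56, 89, 90, 91, 97, 99}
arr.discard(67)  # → {5, 8, 55, 56, 89, 90, 91, 97, 99}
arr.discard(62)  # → {5, 8, 55, 56, 89, 90, 91, 97, 99}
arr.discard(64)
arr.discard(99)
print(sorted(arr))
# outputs [5, 8, 55, 56, 89, 90, 91, 97]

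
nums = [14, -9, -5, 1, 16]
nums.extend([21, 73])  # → [14, -9, -5, 1, 16, 21, 73]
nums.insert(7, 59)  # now [14, -9, -5, 1, 16, 21, 73, 59]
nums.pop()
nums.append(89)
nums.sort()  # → [-9, -5, 1, 14, 16, 21, 73, 89]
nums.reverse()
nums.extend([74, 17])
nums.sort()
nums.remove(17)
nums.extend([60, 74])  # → [-9, -5, 1, 14, 16, 21, 73, 74, 89, 60, 74]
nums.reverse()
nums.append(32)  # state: [74, 60, 89, 74, 73, 21, 16, 14, 1, -5, -9, 32]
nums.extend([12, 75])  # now [74, 60, 89, 74, 73, 21, 16, 14, 1, -5, -9, 32, 12, 75]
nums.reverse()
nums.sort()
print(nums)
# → [-9, -5, 1, 12, 14, 16, 21, 32, 60, 73, 74, 74, 75, 89]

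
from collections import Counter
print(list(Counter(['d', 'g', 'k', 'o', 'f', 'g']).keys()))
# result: ['d', 'g', 'k', 'o', 'f']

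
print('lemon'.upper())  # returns LEMON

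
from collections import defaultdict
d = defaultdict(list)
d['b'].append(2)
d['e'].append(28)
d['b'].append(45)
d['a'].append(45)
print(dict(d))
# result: {'b': [2, 45], 'e': [28], 'a': [45]}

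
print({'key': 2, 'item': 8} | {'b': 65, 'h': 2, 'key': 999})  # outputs {'key': 999, 'item': 8, 'b': 65, 'h': 2}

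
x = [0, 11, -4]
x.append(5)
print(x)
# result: [0, 11, -4, 5]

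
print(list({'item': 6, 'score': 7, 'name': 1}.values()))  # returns [6, 7, 1]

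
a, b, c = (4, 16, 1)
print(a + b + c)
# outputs 21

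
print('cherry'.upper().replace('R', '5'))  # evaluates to CHE55Y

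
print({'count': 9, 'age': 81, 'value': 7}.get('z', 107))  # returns 107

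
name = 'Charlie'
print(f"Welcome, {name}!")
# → Welcome, Charlie!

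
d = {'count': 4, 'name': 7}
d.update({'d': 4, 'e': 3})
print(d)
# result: {'count': 4, 'name': 7, 'd': 4, 'e': 3}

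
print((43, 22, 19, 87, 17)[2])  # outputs 19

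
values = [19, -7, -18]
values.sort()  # [-18, -7, 19]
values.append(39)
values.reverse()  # [39, 19, -7, -18]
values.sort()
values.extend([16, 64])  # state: [-18, -7, 19, 39, 16, 64]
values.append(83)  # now [-18, -7, 19, 39, 16, 64, 83]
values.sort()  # [-18, -7, 16, 19, 39, 64, 83]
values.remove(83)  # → [-18, -7, 16, 19, 39, 64]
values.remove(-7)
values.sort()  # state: [-18, 16, 19, 39, 64]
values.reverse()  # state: [64, 39, 19, 16, -18]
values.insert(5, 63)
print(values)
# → [64, 39, 19, 16, -18, 63]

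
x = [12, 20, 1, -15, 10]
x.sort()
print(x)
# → [-15, 1, 10, 12, 20]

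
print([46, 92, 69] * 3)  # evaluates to [46, 92, 69, 46, 92, 69, 46, 92, 69]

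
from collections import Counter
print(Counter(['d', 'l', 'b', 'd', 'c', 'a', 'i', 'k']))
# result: Counter({'d': 2, 'l': 1, 'b': 1, 'c': 1, 'a': 1, 'i': 1, 'k': 1})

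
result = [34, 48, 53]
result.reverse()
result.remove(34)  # [53, 48]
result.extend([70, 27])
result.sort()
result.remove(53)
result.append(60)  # [27, 48, 70, 60]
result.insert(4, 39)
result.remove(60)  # [27, 48, 70, 39]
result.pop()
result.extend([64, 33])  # [27, 48, 70, 64, 33]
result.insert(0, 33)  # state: [33, 27, 48, 70, 64, 33]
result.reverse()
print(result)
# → [33, 64, 70, 48, 27, 33]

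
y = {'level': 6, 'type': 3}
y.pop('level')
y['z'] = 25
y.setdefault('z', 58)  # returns 25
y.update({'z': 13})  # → {'type': 3, 'z': 13}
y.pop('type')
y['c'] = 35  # {'z': 13, 'c': 35}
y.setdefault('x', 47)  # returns 47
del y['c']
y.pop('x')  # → 47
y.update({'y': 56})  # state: {'z': 13, 'y': 56}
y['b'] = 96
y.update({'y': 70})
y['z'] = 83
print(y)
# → {'z': 83, 'y': 70, 'b': 96}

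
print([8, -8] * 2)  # [8, -8, 8, -8]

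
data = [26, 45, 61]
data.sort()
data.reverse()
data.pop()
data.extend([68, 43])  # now [61, 45, 68, 43]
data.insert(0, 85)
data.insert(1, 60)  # [85, 60, 61, 45, 68, 43]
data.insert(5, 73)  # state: [85, 60, 61, 45, 68, 73, 43]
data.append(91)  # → [85, 60, 61, 45, 68, 73, 43, 91]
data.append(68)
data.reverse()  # [68, 91, 43, 73, 68, 45, 61, 60, 85]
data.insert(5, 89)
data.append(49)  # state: [68, 91, 43, 73, 68, 89, 45, 61, 60, 85, 49]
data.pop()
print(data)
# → [68, 91, 43, 73, 68, 89, 45, 61, 60, 85]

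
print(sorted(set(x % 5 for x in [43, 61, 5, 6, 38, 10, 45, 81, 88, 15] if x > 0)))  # [0, 1, 3]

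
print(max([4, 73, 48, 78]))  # 78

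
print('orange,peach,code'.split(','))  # ['orange', 'peach', 'code']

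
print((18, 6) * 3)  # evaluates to (18, 6, 18, 6, 18, 6)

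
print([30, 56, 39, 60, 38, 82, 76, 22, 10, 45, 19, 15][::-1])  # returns [15, 19, 45, 10, 22, 76, 82, 38, 60, 39, 56, 30]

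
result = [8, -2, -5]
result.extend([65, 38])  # [8, -2, -5, 65, 38]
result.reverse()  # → [38, 65, -5, -2, 8]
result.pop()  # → 8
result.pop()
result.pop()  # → -5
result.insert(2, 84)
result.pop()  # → 84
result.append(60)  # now [38, 65, 60]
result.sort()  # [38, 60, 65]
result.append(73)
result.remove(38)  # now [60, 65, 73]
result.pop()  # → 73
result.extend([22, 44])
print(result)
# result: [60, 65, 22, 44]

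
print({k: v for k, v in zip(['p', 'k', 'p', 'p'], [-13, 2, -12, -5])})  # {'p': -5, 'k': 2}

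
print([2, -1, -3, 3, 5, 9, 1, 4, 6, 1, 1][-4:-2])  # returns [4, 6]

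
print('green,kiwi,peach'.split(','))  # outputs ['green', 'kiwi', 'peach']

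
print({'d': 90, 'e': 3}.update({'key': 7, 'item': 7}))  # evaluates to None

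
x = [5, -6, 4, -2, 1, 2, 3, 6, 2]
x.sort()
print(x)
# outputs [-6, -2, 1, 2, 2, 3, 4, 5, 6]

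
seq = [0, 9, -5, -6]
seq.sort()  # [-6, -5, 0, 9]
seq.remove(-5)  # [-6, 0, 9]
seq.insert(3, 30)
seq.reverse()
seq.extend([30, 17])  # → [30, 9, 0, -6, 30, 17]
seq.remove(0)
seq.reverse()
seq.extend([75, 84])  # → [17, 30, -6, 9, 30, 75, 84]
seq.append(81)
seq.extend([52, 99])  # [17, 30, -6, 9, 30, 75, 84, 81, 52, 99]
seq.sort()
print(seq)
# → [-6, 9, 17, 30, 30, 52, 75, 81, 84, 99]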